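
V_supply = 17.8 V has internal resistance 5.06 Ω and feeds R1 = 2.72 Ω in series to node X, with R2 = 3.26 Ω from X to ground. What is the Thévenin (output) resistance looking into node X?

R1' = 5.06 + 2.72 = 7.780 Ω (source resistance + R1).
Zeroing V_supply shorts the top of R1' to ground, so R_th = R1' ‖ R2 = 2.297 Ω.

R_th ≈ 2.30 Ω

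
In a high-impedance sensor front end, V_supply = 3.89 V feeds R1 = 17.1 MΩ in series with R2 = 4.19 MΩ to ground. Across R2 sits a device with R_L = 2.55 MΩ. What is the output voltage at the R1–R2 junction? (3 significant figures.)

V_out ≈ 0.330 V

First combine the lower leg with the load: R2 ‖ R_L = 1.585 MΩ.
Now apply the divider: V_out = 3.89 × 0.08484 = 0.3300 V.
(Unloaded it would be 0.766 V; the load pulls it down.)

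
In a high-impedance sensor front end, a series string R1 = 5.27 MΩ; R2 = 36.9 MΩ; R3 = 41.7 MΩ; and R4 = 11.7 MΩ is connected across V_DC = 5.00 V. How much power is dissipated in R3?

P ≈ 0.114 µW

ΣR = 95.57 MΩ → I = 5.00/95.57 = 0.05232 µA.
P = I²R = 0.002737 × 41.7 = 0.1141 µW.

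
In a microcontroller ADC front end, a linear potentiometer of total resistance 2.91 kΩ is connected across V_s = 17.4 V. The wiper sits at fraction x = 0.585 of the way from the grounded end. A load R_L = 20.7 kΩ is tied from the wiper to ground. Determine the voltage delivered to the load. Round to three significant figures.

V_out ≈ 9.84 V

The pot divides into 1.208 kΩ above the wiper and 1.702 kΩ below.
Lower segment in parallel with the load: 1.702 ‖ 20.7 = 1.573 kΩ.
V_out = 17.4 × 1.573/(1.208 + 1.573) = 9.843 V.
(Unloaded: V_out = x·V_s = 10.2 V.)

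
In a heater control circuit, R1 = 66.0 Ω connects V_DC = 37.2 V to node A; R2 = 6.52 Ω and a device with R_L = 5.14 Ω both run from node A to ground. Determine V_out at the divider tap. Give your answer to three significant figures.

R2 ‖ R_L = (6.52 × 5.14)/(6.52 + 5.14) = 2.874 Ω.
Then V_out = V_DC · R2'/(R1 + R2') = 37.2 × 2.874/68.87 = 1.552 V.
(Unloaded it would be 3.34 V; the load pulls it down.)

V_out ≈ 1.55 V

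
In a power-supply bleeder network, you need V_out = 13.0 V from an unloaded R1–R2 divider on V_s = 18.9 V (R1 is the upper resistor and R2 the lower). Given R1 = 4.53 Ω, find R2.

R2 ≈ 9.98 Ω

V_out/V_s = R2/(R1+R2) = 0.6878.
So R2 = R1 · V_out/(V_s − V_out) = 4.53 × 13.0/(18.9 − 13.0) = 4.53 × 2.203 = 9.981 Ω.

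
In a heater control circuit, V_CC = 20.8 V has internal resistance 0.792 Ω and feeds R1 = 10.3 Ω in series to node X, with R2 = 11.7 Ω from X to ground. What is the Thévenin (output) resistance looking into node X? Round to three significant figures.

R1' = 0.792 + 10.3 = 11.09 Ω (source resistance + R1).
Zeroing V_CC shorts the top of R1' to ground, so R_th = R1' ‖ R2 = 5.694 Ω.

R_th ≈ 5.69 Ω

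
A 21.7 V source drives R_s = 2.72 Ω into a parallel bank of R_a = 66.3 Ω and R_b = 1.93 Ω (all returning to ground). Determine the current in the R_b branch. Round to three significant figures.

I ≈ 4.59 A

Equivalent of the parallel group: R_p = 1.875 Ω.
V_A by voltage divider: V_A = 21.7 × 1.875/(2.72 + 1.875) = 8.856 V.
I(R_b) = V_A / R_b = 8.856/1.93 = 4.589 A.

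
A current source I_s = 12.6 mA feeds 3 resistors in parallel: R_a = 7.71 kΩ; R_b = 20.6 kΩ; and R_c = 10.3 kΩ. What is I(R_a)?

ΣG = 1/7.71 + 1/20.6 + 1/10.3 = 0.2753.
R_a takes the fraction G_k/ΣG = 0.1297/0.2753 = 0.4711, so I = 12.6 × 0.4711 = 5.936 mA.

I ≈ 5.94 mA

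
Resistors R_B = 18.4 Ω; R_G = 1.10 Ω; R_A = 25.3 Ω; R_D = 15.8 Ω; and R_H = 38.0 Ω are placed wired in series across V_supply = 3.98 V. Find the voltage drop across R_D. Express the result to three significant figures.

ΣR = 18.4 + 1.10 + 25.3 + 15.8 + 38.0 = 98.60 Ω.
Voltage divider: V = V_supply · (15.80 / 98.60) = 3.98 × 0.1602 = 0.6378 V.

V ≈ 0.638 V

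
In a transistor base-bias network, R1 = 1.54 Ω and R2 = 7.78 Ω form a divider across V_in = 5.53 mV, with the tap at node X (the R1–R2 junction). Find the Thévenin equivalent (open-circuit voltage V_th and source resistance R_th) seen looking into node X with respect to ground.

With X open, the divider is unloaded: V_th = 5.53 × 7.78/9.320 = 4.616 mV.
Looking into X with the source shorted: R_th = R1·R2/(R1+R2) = 1.540 × 7.78/9.320 = 1.286 Ω.

V_th ≈ 4.62 mV, R_th ≈ 1.29 Ω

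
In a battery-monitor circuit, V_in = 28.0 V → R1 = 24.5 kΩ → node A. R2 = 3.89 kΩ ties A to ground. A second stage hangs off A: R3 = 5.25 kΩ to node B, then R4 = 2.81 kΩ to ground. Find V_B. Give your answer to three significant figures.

The second stage (R3 + R4 = 8.060 kΩ) loads node A in parallel with R2.
Effective lower resistance at A: R2 ‖ 8.060 = 2.624 kΩ.
So V_A = 28.0 × 0.09673 = 2.708 V.
Stage 2 is unloaded, so V_B = V_A · R4/(R3+R4) = 2.708 × 2.81/8.060 = 0.9443 V.

V_B ≈ 0.944 V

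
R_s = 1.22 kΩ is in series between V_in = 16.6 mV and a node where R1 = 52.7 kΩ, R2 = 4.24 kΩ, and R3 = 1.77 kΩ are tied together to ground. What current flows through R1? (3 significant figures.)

I ≈ 0.157 µA

Parallel bank: R_p = 1/(1/52.7 + 1/4.24 + 1/1.77) = 1.220 kΩ.
V_A = 16.6 × 1.220/2.440 = 8.299 mV.
I(R1) = V_A / R1 = 8.299/52.7 = 0.1575 µA.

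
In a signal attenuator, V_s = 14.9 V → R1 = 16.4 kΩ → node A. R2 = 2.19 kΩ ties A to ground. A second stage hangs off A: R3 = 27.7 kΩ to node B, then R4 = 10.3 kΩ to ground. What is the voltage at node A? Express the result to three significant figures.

The second stage (R3 + R4 = 38.00 kΩ) loads node A in parallel with R2.
R2 ‖ (R3+R4) = 2.071 kΩ.
V_A = 14.9 × 2.071/(16.4 + 2.071) = 1.670 V.

V_A ≈ 1.67 V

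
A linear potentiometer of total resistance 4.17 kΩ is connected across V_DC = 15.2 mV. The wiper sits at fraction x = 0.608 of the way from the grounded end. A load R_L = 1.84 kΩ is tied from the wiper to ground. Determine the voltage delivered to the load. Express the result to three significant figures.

V_out ≈ 6.00 mV

The pot divides into 1.635 kΩ above the wiper and 2.535 kΩ below.
R_L loads the lower segment: effective lower R = 1.066 kΩ.
V_out = 15.2 × 1.066/(1.635 + 1.066) = 6.000 mV.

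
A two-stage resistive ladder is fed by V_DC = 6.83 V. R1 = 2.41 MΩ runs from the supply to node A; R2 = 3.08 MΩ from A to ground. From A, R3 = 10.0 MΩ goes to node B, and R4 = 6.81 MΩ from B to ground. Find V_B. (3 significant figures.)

Looking into the second stage from A: R3 + R4 = 16.81 MΩ appears in parallel with R2.
R2 ‖ (R3+R4) = 2.603 MΩ.
First divider: V_A = V_DC · 2.603/(2.41 + 2.603) = 3.547 V.
Stage 2 is unloaded, so V_B = V_A · R4/(R3+R4) = 3.547 × 6.81/16.81 = 1.437 V.

V_B ≈ 1.44 V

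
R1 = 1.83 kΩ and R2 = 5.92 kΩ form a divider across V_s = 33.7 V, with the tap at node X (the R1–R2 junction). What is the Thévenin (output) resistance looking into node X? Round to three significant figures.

R_th ≈ 1.40 kΩ

Looking into X with the source shorted: R_th = R1·R2/(R1+R2) = 1.830 × 5.92/7.750 = 1.398 kΩ.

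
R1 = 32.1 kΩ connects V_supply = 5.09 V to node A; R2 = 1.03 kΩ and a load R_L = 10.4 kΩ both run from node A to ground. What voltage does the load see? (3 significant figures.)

First combine the lower leg with the load: R2 ‖ R_L = 0.9372 kΩ.
Then V_out = V_supply · R2'/(R1 + R2') = 5.09 × 0.9372/33.04 = 0.1444 V.

V_out ≈ 0.144 V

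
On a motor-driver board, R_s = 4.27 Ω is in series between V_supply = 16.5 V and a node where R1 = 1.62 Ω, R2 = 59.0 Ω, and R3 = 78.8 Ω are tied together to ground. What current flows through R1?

Parallel bank: R_p = 1/(1/1.62 + 1/59.0 + 1/78.8) = 1.546 Ω.
Node voltage V_A = V_supply · R_p/(R_s + R_p) = 16.5 × 0.2658 = 4.386 V.
Branch current I = V_A/R1 = 4.386/1.62 = 2.707 A.
(Check via current divider: I_total = 2.837 A; share G_k/ΣG = 0.9542 → same result.)

I ≈ 2.71 A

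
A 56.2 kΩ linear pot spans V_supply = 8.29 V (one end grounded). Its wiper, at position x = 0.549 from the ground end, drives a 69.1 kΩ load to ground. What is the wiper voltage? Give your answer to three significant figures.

V_out ≈ 3.79 V

The pot divides into 25.35 kΩ above the wiper and 30.85 kΩ below.
(x·R_p) ‖ R_L = 21.33 kΩ.
Loaded-divider output: V_out = 8.29 × 0.4570 = 3.788 V.
(Unloaded: V_out = x·V_supply = 4.55 V.)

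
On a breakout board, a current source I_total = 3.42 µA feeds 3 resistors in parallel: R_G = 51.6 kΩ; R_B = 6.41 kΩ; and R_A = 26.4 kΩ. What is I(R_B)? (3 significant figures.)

Conductances: ΣG = 1/51.6 + 1/6.41 + 1/26.4 = 0.2133 (1/kΩ).
Current divider: I(R_B) = I_total · G_k/ΣG = 3.42 × (0.1560/0.2133) = 3.42 × 0.7315 = 2.502 µA.

I ≈ 2.50 µA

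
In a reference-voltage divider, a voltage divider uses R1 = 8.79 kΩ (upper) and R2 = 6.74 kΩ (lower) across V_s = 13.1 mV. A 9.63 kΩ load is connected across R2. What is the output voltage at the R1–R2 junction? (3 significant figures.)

R2 ‖ R_L = (6.74 × 9.63)/(6.74 + 9.63) = 3.965 kΩ.
Now apply the divider: V_out = 13.1 × 0.3109 = 4.072 mV.

V_out ≈ 4.07 mV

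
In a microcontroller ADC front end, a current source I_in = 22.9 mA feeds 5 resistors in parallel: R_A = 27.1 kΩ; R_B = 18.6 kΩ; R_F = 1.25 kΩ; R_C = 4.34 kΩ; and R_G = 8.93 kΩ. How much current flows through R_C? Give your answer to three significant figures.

Total conductance ΣG = 1/27.1 + 1/18.6 + 1/1.25 + 1/4.34 + 1/8.93 = 1.233 (units of 1/kΩ).
Current divider: I(R_C) = I_in · G_k/ΣG = 22.9 × (0.2304/1.233) = 22.9 × 0.1869 = 4.279 mA.

I ≈ 4.28 mA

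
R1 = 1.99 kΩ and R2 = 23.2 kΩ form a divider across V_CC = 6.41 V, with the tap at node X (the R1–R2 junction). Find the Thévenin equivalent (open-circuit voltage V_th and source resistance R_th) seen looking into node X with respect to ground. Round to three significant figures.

V_th ≈ 5.90 V, R_th ≈ 1.83 kΩ

Open-circuit (no load on X): V_th = V_CC · R2/(R1 + R2) = 6.41 × 23.2/(1.990 + 23.2) = 5.904 V.
Looking into X with the source shorted: R_th = R1·R2/(R1+R2) = 1.990 × 23.2/25.19 = 1.833 kΩ.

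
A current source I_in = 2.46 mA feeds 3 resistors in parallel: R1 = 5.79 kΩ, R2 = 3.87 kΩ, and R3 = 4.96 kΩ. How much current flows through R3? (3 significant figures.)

I ≈ 0.784 mA

Conductances: ΣG = 1/5.79 + 1/3.87 + 1/4.96 = 0.6327 (1/kΩ).
Current divider: I(R3) = I_in · G_k/ΣG = 2.46 × (0.2016/0.6327) = 2.46 × 0.3186 = 0.7839 mA.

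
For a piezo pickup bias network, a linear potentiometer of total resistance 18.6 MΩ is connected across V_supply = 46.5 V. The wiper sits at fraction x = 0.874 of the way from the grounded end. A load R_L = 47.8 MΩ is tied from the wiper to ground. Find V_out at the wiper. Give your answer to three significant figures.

The pot divides into 2.344 MΩ above the wiper and 16.26 MΩ below.
Lower segment in parallel with the load: 16.26 ‖ 47.8 = 12.13 MΩ.
V_out = 46.5 × 12.13/(2.344 + 12.13) = 38.97 V.

V_out ≈ 39.0 V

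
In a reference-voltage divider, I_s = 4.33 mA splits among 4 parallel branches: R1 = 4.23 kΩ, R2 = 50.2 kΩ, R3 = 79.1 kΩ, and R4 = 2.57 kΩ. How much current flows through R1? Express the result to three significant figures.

I ≈ 1.56 mA

Total conductance ΣG = 1/4.23 + 1/50.2 + 1/79.1 + 1/2.57 = 0.6581 (units of 1/kΩ).
By the current-divider rule, I = I_s · G_k/ΣG = 4.33 × 0.3592 = 1.556 mA.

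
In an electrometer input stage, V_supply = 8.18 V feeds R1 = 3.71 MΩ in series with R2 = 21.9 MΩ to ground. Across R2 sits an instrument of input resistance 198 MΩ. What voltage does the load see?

First combine the lower leg with the load: R2 ‖ R_L = 19.72 MΩ.
Voltage divider with the loaded lower leg: V_out = 8.18 × 19.72/(3.71 + 19.72) = 8.18 × 0.8416 = 6.885 V.

V_out ≈ 6.88 V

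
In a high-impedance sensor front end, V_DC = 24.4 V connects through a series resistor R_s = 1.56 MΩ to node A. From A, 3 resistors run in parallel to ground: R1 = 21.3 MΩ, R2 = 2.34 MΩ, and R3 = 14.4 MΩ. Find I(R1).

I ≈ 0.620 µA

Parallel bank: R_p = 1/(1/21.3 + 1/2.34 + 1/14.4) = 1.839 MΩ.
V_A = 24.4 × 1.839/3.399 = 13.20 V.
I(R1) = V_A / R1 = 13.20/21.3 = 0.6198 µA.
(Check via current divider: I_total = 7.178 µA; share G_k/ΣG = 0.08634 → same result.)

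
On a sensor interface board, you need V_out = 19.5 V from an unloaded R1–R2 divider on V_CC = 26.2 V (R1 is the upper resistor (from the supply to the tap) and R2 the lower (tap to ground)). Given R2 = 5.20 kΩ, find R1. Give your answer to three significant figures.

R1 ≈ 1.79 kΩ

Required fraction k = V_out/V_CC = 0.7443.
So R1 = R2 · (V_CC/V_out − 1) = 5.20 × (26.2/19.5 − 1) = 5.20 × 0.3436 = 1.787 kΩ.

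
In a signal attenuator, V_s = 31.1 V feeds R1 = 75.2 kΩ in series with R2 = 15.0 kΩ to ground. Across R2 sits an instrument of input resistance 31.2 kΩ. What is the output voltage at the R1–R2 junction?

V_out ≈ 3.69 V

First combine the lower leg with the load: R2 ‖ R_L = 10.13 kΩ.
Voltage divider with the loaded lower leg: V_out = 31.1 × 10.13/(75.2 + 10.13) = 31.1 × 0.1187 = 3.692 V.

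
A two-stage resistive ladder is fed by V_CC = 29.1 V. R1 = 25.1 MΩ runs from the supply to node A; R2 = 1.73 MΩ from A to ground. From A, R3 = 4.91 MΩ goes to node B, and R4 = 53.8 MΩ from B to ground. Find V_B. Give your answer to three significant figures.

Node A sees R2 in parallel with the series input of stage 2, R3 + R4 = 58.71 MΩ.
Effective lower resistance at A: R2 ‖ 58.71 = 1.680 MΩ.
V_A = 29.1 × 1.680/(25.1 + 1.680) = 1.826 V.
V_B = V_A × 0.9164 = 1.673 V.

V_B ≈ 1.67 V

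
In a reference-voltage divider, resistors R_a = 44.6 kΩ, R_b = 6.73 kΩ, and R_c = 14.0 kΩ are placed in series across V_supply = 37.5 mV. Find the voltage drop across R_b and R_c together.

Series total: ΣR = 44.6 + 6.73 + 14.0 = 65.33 kΩ.
R_{R_b..R_c} = 6.73 + 14.0 = 20.73 kΩ.
By the voltage-divider rule, V = 37.5 × 20.73/65.33 = 11.90 mV.

V ≈ 11.9 mV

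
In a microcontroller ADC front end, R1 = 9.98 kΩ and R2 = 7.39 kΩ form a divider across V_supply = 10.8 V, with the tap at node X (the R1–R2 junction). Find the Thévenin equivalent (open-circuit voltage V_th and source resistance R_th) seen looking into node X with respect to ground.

V_th ≈ 4.59 V, R_th ≈ 4.25 kΩ

With X open, the divider is unloaded: V_th = 10.8 × 7.39/17.37 = 4.595 V.
Zeroing V_supply shorts the top of R1 to ground, so R_th = R1 ‖ R2 = 4.246 kΩ.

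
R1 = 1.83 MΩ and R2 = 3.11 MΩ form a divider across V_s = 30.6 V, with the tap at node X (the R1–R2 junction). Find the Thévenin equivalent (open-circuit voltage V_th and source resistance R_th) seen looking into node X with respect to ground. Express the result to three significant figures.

V_th ≈ 19.3 V, R_th ≈ 1.15 MΩ

With X open, the divider is unloaded: V_th = 30.6 × 3.11/4.940 = 19.26 V.
Looking into X with the source shorted: R_th = R1·R2/(R1+R2) = 1.830 × 3.11/4.940 = 1.152 MΩ.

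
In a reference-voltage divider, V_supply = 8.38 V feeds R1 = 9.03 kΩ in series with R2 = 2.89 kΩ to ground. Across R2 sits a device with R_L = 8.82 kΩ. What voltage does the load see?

V_out ≈ 1.63 V

R2 ‖ R_L = (2.89 × 8.82)/(2.89 + 8.82) = 2.177 kΩ.
Then V_out = V_supply · R2'/(R1 + R2') = 8.38 × 2.177/11.21 = 1.628 V.
(Unloaded it would be 2.03 V; the load pulls it down.)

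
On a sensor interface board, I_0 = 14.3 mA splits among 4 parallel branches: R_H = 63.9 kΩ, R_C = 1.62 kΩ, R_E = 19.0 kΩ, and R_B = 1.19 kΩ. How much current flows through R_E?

Conductances: ΣG = 1/63.9 + 1/1.62 + 1/19.0 + 1/1.19 = 1.526 (1/kΩ).
By the current-divider rule, I = I_0 · G_k/ΣG = 14.3 × 0.03449 = 0.4932 mA.

I ≈ 0.493 mA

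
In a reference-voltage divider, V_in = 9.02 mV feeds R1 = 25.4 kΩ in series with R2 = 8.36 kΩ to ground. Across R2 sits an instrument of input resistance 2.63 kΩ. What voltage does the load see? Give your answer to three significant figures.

The load sits in parallel with R2, giving an effective lower resistance R2' = R2·R_L/(R2+R_L) = 2.001 kΩ.
Voltage divider with the loaded lower leg: V_out = 9.02 × 2.001/(25.4 + 2.001) = 9.02 × 0.07301 = 0.6586 mV.
(Unloaded it would be 2.23 mV; the load pulls it down.)

V_out ≈ 0.659 mV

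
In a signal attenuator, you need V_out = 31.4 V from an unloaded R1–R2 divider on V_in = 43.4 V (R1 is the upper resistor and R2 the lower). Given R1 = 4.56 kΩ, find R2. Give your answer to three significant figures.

Required fraction k = V_out/V_in = 0.7235.
R2 = R1 · 0.7235/(1 − 0.7235) = 11.93 kΩ.

R2 ≈ 11.9 kΩ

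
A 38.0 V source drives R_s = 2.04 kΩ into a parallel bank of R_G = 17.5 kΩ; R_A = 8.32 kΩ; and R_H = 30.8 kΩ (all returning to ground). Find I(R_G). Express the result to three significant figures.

Combine the parallel branches: R_p = (1/17.5 + 1/8.32 + 1/30.8)⁻¹ = 4.766 kΩ.
V_A = 38.0 × 4.766/6.806 = 26.61 V.
Branch current I = V_A/R_G = 26.61/17.5 = 1.521 mA.

I ≈ 1.52 mA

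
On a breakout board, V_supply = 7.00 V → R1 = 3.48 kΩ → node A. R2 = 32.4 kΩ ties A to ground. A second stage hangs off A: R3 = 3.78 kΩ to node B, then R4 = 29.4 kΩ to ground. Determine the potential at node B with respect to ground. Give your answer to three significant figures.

Looking into the second stage from A: R3 + R4 = 33.18 kΩ appears in parallel with R2.
Effective lower resistance at A: R2 ‖ 33.18 = 16.39 kΩ.
First divider: V_A = V_supply · 16.39/(3.48 + 16.39) = 5.774 V.
Then the unloaded second divider: V_B = V_A × R4/(R3+R4) = 5.774 × 0.8861 = 5.116 V.

V_B ≈ 5.12 V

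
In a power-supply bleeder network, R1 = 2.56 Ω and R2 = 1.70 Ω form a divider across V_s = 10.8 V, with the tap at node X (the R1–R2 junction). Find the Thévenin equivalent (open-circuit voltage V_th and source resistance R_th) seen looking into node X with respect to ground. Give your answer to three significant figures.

V_th ≈ 4.31 V, R_th ≈ 1.02 Ω

With X open, the divider is unloaded: V_th = 10.8 × 1.70/4.260 = 4.310 V.
With V_s suppressed (replaced by a short), R_th = R1 ‖ R2 = (2.560 × 1.70)/(2.560 + 1.70) = 1.022 Ω.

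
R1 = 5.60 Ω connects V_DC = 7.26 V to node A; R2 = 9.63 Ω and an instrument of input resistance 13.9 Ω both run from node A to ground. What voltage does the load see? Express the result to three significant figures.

The load sits in parallel with R2, giving an effective lower resistance R2' = R2·R_L/(R2+R_L) = 5.689 Ω.
Voltage divider with the loaded lower leg: V_out = 7.26 × 5.689/(5.60 + 5.689) = 7.26 × 0.5039 = 3.659 V.
(Unloaded it would be 4.59 V; the load pulls it down.)

V_out ≈ 3.66 V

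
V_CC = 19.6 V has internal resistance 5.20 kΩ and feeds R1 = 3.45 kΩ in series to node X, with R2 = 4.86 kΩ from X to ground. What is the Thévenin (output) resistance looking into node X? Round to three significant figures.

R1' = 5.20 + 3.45 = 8.650 kΩ (source resistance + R1).
Looking into X with the source shorted: R_th = R1'·R2/(R1'+R2) = 8.650 × 4.86/13.51 = 3.112 kΩ.

R_th ≈ 3.11 kΩ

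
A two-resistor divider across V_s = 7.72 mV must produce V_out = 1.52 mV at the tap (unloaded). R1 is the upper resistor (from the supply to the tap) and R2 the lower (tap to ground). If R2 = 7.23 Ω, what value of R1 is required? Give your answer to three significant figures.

V_out/V_s = R2/(R1+R2) = 0.1969.
So R1 = R2 · (V_s/V_out − 1) = 7.23 × (7.72/1.52 − 1) = 7.23 × 4.079 = 29.49 Ω.

R1 ≈ 29.5 Ω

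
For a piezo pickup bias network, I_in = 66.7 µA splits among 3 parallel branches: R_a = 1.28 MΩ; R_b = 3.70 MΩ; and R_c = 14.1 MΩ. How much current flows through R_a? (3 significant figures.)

I ≈ 46.4 µA

Conductances: ΣG = 1/1.28 + 1/3.70 + 1/14.1 = 1.122 (1/MΩ).
By the current-divider rule, I = I_in · G_k/ΣG = 66.7 × 0.6960 = 46.42 µA.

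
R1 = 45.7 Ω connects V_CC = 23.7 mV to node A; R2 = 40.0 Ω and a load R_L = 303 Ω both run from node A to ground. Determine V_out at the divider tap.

The load sits in parallel with R2, giving an effective lower resistance R2' = R2·R_L/(R2+R_L) = 35.34 Ω.
Then V_out = V_CC · R2'/(R1 + R2') = 23.7 × 35.34/81.04 = 10.33 mV.

V_out ≈ 10.3 mV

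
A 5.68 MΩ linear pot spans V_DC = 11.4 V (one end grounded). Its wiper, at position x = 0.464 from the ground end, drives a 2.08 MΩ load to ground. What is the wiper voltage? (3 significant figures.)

V_out ≈ 3.15 V

Lower segment x·R_p = 2.636 MΩ; upper segment (1−x)·R_p = 3.044 MΩ.
R_L loads the lower segment: effective lower R = 1.163 MΩ.
Then V_out = V_DC · 1.163/(3.044 + 1.163) = 3.150 V.
(Unloaded: V_out = x·V_DC = 5.29 V.)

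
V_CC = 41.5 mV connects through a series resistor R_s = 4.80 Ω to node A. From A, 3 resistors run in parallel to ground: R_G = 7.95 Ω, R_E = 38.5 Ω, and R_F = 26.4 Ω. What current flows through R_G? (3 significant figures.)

I ≈ 2.73 mA

Parallel bank: R_p = 1/(1/7.95 + 1/38.5 + 1/26.4) = 5.273 Ω.
V_A = 41.5 × 5.273/10.07 = 21.72 mV.
Branch current I = V_A/R_G = 21.72/7.95 = 2.733 mA.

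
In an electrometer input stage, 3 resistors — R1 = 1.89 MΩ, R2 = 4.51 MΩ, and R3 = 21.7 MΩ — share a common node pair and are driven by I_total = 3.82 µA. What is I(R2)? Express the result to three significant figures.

ΣG = 1/1.89 + 1/4.51 + 1/21.7 = 0.7969.
Current divider: I(R2) = I_total · G_k/ΣG = 3.82 × (0.2217/0.7969) = 3.82 × 0.2782 = 1.063 µA.

I ≈ 1.06 µA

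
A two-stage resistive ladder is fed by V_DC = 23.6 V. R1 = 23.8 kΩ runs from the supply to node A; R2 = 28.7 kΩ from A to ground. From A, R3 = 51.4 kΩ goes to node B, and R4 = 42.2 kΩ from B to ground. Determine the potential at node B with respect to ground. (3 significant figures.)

The second stage (R3 + R4 = 93.60 kΩ) loads node A in parallel with R2.
R2 ‖ (R3+R4) = 21.97 kΩ.
First divider: V_A = V_DC · 21.97/(23.8 + 21.97) = 11.33 V.
Stage 2 is unloaded, so V_B = V_A · R4/(R3+R4) = 11.33 × 42.2/93.60 = 5.107 V.

V_B ≈ 5.11 V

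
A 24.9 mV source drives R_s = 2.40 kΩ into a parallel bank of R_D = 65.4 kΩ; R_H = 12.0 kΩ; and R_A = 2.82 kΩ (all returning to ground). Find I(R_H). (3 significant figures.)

Equivalent of the parallel group: R_p = 2.206 kΩ.
V_A = 24.9 × 2.206/4.606 = 11.93 mV.
I(R_H) = V_A / R_H = 11.93/12.0 = 0.9939 µA.
(Check via current divider: I_total = 5.406 µA; share G_k/ΣG = 0.1839 → same result.)

I ≈ 0.994 µA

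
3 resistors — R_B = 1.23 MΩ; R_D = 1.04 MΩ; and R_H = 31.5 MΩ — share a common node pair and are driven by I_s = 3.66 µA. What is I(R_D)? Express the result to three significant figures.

ΣG = 1/1.23 + 1/1.04 + 1/31.5 = 1.806.
R_D takes the fraction G_k/ΣG = 0.9615/1.806 = 0.5323, so I = 3.66 × 0.5323 = 1.948 µA.

I ≈ 1.95 µA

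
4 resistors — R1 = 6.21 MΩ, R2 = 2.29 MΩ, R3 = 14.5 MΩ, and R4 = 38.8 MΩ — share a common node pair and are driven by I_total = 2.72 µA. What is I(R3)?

ΣG = 1/6.21 + 1/2.29 + 1/14.5 + 1/38.8 = 0.6925.
R3 takes the fraction G_k/ΣG = 0.06897/0.6925 = 0.09960, so I = 2.72 × 0.09960 = 0.2709 µA.

I ≈ 0.271 µA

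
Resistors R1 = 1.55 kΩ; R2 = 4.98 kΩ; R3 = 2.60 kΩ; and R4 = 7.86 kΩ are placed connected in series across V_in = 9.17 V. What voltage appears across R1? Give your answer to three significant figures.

Total series resistance ΣR = 1.55 + 4.98 + 2.60 + 7.86 = 16.99 kΩ.
V = V_in · R/ΣR = 9.17 × 0.09123 = 0.8366 V.

V ≈ 0.837 V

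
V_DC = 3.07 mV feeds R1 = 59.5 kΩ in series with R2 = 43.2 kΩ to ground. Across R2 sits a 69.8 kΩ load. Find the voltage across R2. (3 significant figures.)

R2 ‖ R_L = (43.2 × 69.8)/(43.2 + 69.8) = 26.68 kΩ.
Now apply the divider: V_out = 3.07 × 0.3096 = 0.9505 mV.

V_out ≈ 0.951 mV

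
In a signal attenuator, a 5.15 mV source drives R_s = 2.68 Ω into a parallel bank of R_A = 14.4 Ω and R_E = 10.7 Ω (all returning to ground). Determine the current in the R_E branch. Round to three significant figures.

Parallel bank: R_p = 1/(1/14.4 + 1/10.7) = 6.139 Ω.
Node voltage V_A = V_DC · R_p/(R_s + R_p) = 5.15 × 0.6961 = 3.585 mV.
Branch current I = V_A/R_E = 3.585/10.7 = 0.3350 mA.

I ≈ 0.335 mA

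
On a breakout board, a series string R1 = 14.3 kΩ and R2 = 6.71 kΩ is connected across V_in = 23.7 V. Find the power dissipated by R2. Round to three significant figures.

ΣR = 21.01 kΩ → I = 23.7/21.01 = 1.128 mA.
P(R2) = I²·R2 = (1.128)² × 6.71 = 8.538 mW.

P ≈ 8.54 mW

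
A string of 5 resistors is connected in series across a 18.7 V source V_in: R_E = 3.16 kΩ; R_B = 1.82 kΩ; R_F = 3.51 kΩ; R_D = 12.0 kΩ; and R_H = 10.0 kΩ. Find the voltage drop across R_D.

V ≈ 7.36 V

ΣR = 3.16 + 1.82 + 3.51 + 12.0 + 10.0 = 30.49 kΩ.
Voltage divider: V = V_in · (12.00 / 30.49) = 18.7 × 0.3936 = 7.360 V.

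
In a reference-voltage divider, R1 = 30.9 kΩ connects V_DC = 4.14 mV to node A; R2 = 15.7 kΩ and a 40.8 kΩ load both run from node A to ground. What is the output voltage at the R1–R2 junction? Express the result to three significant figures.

V_out ≈ 1.11 mV

First combine the lower leg with the load: R2 ‖ R_L = 11.34 kΩ.
Voltage divider with the loaded lower leg: V_out = 4.14 × 11.34/(30.9 + 11.34) = 4.14 × 0.2684 = 1.111 mV.
(Unloaded it would be 1.39 mV; the load pulls it down.)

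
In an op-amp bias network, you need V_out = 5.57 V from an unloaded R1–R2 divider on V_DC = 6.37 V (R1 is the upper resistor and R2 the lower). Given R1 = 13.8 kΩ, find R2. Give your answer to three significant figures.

Required fraction k = V_out/V_DC = 0.8744.
So R2 = R1 · V_out/(V_DC − V_out) = 13.8 × 5.57/(6.37 − 5.57) = 13.8 × 6.963 = 96.08 kΩ.

R2 ≈ 96.1 kΩ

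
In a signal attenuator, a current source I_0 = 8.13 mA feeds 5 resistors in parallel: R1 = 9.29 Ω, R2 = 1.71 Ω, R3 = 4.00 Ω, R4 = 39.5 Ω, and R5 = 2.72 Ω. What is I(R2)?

I ≈ 3.56 mA

ΣG = 1/9.29 + 1/1.71 + 1/4.00 + 1/39.5 + 1/2.72 = 1.335.
Current divider: I(R2) = I_0 · G_k/ΣG = 8.13 × (0.5848/1.335) = 8.13 × 0.4379 = 3.560 mA.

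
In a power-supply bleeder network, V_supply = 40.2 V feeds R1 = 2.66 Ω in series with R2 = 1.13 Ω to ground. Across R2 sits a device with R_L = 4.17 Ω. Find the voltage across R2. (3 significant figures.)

First combine the lower leg with the load: R2 ‖ R_L = 0.8891 Ω.
Now apply the divider: V_out = 40.2 × 0.2505 = 10.07 V.

V_out ≈ 10.1 V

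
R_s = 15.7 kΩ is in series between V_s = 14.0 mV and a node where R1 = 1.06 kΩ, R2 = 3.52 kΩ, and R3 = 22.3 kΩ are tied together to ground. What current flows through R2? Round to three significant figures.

Equivalent of the parallel group: R_p = 0.7860 kΩ.
Node voltage V_A = V_s · R_p/(R_s + R_p) = 14.0 × 0.04767 = 0.6674 mV.
Branch current I = V_A/R2 = 0.6674/3.52 = 0.1896 µA.

I ≈ 0.190 µA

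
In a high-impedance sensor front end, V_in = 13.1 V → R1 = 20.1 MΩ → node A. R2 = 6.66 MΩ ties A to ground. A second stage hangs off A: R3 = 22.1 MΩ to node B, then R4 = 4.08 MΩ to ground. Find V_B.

V_B ≈ 0.427 V

The second stage (R3 + R4 = 26.18 MΩ) loads node A in parallel with R2.
R2 ‖ (R3+R4) = 5.309 MΩ.
So V_A = 13.1 × 0.2090 = 2.737 V.
Stage 2 is unloaded, so V_B = V_A · R4/(R3+R4) = 2.737 × 4.08/26.18 = 0.4266 V.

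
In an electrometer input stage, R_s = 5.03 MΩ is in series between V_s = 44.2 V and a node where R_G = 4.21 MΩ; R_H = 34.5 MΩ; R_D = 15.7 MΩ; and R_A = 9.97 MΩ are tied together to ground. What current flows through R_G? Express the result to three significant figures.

Parallel bank: R_p = 1/(1/4.21 + 1/34.5 + 1/15.7 + 1/9.97) = 2.323 MΩ.
V_A by voltage divider: V_A = 44.2 × 2.323/(5.03 + 2.323) = 13.96 V.
I(R_G) = V_A / R_G = 13.96/4.21 = 3.317 µA.

I ≈ 3.32 µA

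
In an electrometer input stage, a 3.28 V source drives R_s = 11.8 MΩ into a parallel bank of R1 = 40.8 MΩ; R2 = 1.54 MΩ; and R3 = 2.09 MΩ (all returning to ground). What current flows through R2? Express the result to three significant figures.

Parallel bank: R_p = 1/(1/40.8 + 1/1.54 + 1/2.09) = 0.8678 MΩ.
Node voltage V_A = V_CC · R_p/(R_s + R_p) = 3.28 × 0.06850 = 0.2247 V.
Branch current I = V_A/R2 = 0.2247/1.54 = 0.1459 µA.
(Check via current divider: I_total = 0.2589 µA; share G_k/ΣG = 0.5635 → same result.)

I ≈ 0.146 µA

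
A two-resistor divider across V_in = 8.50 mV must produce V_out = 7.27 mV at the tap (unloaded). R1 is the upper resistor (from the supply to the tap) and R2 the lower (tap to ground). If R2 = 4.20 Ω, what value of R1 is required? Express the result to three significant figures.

V_out/V_in = R2/(R1+R2) = 0.8553.
Rearranging, R1 = R2·(1−k)/k = 4.20 × 0.1692 = 0.7106 Ω.

R1 ≈ 0.711 Ω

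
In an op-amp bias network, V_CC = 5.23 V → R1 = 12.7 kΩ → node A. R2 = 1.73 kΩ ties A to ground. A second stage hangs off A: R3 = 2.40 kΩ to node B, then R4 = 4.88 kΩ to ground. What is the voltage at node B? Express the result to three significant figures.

V_B ≈ 0.348 V

Node A sees R2 in parallel with the series input of stage 2, R3 + R4 = 7.280 kΩ.
R2 ‖ (R3+R4) = 1.398 kΩ.
V_A = 5.23 × 1.398/(12.7 + 1.398) = 0.5186 V.
Stage 2 is unloaded, so V_B = V_A · R4/(R3+R4) = 0.5186 × 4.88/7.280 = 0.3476 V.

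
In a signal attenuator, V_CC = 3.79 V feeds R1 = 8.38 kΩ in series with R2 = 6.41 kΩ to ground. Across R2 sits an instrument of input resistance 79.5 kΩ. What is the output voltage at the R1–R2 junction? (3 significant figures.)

V_out ≈ 1.57 V

The load sits in parallel with R2, giving an effective lower resistance R2' = R2·R_L/(R2+R_L) = 5.932 kΩ.
Voltage divider with the loaded lower leg: V_out = 3.79 × 5.932/(8.38 + 5.932) = 3.79 × 0.4145 = 1.571 V.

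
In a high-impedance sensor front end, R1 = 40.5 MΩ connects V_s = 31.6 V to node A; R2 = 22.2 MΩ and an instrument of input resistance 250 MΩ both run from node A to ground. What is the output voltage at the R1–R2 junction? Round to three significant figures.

First combine the lower leg with the load: R2 ‖ R_L = 20.39 MΩ.
Then V_out = V_s · R2'/(R1 + R2') = 31.6 × 20.39/60.89 = 10.58 V.

V_out ≈ 10.6 V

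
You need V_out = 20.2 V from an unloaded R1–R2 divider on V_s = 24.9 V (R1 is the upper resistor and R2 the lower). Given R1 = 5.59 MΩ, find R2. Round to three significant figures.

R2 ≈ 24.0 MΩ

V_out/V_s = R2/(R1+R2) = 0.8112.
So R2 = R1 · V_out/(V_s − V_out) = 5.59 × 20.2/(24.9 − 20.2) = 5.59 × 4.298 = 24.03 MΩ.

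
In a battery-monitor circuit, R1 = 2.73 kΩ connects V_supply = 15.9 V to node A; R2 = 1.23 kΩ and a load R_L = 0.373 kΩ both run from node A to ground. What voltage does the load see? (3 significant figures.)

The load sits in parallel with R2, giving an effective lower resistance R2' = R2·R_L/(R2+R_L) = 0.2862 kΩ.
Now apply the divider: V_out = 15.9 × 0.09489 = 1.509 V.
(Unloaded it would be 4.94 V; the load pulls it down.)

V_out ≈ 1.51 V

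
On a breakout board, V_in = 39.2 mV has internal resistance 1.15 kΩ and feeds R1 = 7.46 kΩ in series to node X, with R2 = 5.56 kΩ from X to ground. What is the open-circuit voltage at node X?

R1' = 1.15 + 7.46 = 8.610 kΩ (source resistance + R1).
V_th is the unloaded tap voltage: V_in · R2/(R1'+R2) = 39.2 × 0.3924 = 15.38 mV.

V_th ≈ 15.4 mV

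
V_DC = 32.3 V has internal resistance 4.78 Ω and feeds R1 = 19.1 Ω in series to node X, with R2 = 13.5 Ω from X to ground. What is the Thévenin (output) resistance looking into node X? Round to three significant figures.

R_th ≈ 8.62 Ω

R1' = 4.78 + 19.1 = 23.88 Ω (source resistance + R1).
Looking into X with the source shorted: R_th = R1'·R2/(R1'+R2) = 23.88 × 13.5/37.38 = 8.624 Ω.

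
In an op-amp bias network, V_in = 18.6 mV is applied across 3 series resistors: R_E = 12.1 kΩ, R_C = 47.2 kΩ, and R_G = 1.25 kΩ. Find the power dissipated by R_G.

The common current is I = 18.6/60.55 = 0.3072 µA.
P(R_G) = I²·R_G = (0.3072)² × 1.25 = 0.1180 nW.

P ≈ 0.118 nW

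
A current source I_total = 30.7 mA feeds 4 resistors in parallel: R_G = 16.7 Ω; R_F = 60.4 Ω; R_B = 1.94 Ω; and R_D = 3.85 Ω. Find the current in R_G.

Total conductance ΣG = 1/16.7 + 1/60.4 + 1/1.94 + 1/3.85 = 0.8516 (units of 1/Ω).
By the current-divider rule, I = I_total · G_k/ΣG = 30.7 × 0.07031 = 2.159 mA.

I ≈ 2.16 mA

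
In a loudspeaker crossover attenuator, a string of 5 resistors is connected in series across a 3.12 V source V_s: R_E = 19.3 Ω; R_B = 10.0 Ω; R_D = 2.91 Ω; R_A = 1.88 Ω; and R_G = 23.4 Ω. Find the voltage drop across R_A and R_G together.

ΣR = 19.3 + 10.0 + 2.91 + 1.88 + 23.4 = 57.49 Ω.
R_{R_A..R_G} = 1.88 + 23.4 = 25.28 Ω.
By the voltage-divider rule, V = 3.12 × 25.28/57.49 = 1.372 V.

V ≈ 1.37 V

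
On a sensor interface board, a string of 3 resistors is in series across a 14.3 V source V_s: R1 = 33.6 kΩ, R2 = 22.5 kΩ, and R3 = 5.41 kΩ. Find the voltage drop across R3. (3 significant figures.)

V ≈ 1.26 V

Total series resistance ΣR = 33.6 + 22.5 + 5.41 = 61.51 kΩ.
V = V_s · R/ΣR = 14.3 × 0.08795 = 1.258 V.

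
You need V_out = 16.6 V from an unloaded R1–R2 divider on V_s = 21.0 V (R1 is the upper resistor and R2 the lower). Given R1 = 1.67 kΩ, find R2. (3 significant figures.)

Required fraction k = V_out/V_s = 0.7905.
R2 = R1 · 0.7905/(1 − 0.7905) = 6.300 kΩ.

R2 ≈ 6.30 kΩ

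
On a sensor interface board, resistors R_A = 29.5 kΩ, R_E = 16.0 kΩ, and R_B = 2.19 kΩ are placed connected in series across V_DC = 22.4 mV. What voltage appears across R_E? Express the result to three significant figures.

ΣR = 29.5 + 16.0 + 2.19 = 47.69 kΩ.
V = V_DC · R/ΣR = 22.4 × 0.3355 = 7.515 mV.

V ≈ 7.52 mV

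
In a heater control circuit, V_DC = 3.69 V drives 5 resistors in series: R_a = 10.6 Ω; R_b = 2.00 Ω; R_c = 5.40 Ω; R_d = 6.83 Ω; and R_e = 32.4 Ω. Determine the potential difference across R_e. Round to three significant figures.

Series total: ΣR = 10.6 + 2.00 + 5.40 + 6.83 + 32.4 = 57.23 Ω.
V = V_DC · R/ΣR = 3.69 × 0.5661 = 2.089 V.

V ≈ 2.09 V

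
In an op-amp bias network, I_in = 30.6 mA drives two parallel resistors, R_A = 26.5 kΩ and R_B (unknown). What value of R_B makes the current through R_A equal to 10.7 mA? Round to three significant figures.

R_B ≈ 14.2 kΩ

The fraction through R_A equals R_B/(R_A+R_B).
With f = 0.3497, R_B = R_A · f/(1−f) = 26.5 × 0.5377 = 14.25 kΩ.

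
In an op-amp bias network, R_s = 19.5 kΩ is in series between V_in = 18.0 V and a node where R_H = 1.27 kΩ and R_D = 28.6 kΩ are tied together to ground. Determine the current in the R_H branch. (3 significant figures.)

Equivalent of the parallel group: R_p = 1.216 kΩ.
V_A = 18.0 × 1.216/20.72 = 1.057 V.
Branch current I = V_A/R_H = 1.057/1.27 = 0.8320 mA.

I ≈ 0.832 mA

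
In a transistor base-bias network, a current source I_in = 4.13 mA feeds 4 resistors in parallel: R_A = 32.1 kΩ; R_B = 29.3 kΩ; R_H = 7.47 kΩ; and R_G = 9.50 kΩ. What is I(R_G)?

I ≈ 1.43 mA

Conductances: ΣG = 1/32.1 + 1/29.3 + 1/7.47 + 1/9.50 = 0.3044 (1/kΩ).
By the current-divider rule, I = I_in · G_k/ΣG = 4.13 × 0.3458 = 1.428 mA.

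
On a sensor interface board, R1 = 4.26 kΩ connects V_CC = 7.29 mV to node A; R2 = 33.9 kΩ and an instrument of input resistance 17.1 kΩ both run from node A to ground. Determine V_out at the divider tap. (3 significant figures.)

The load sits in parallel with R2, giving an effective lower resistance R2' = R2·R_L/(R2+R_L) = 11.37 kΩ.
Voltage divider with the loaded lower leg: V_out = 7.29 × 11.37/(4.26 + 11.37) = 7.29 × 0.7274 = 5.303 mV.

V_out ≈ 5.30 mV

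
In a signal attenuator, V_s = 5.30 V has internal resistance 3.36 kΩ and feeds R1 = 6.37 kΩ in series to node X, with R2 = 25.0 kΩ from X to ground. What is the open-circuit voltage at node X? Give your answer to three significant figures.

R1' = 3.36 + 6.37 = 9.730 kΩ (source resistance + R1).
With X open, the divider is unloaded: V_th = 5.30 × 25.0/34.73 = 3.815 V.

V_th ≈ 3.82 V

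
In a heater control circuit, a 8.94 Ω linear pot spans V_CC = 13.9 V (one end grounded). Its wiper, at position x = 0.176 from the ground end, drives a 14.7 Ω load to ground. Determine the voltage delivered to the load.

V_out ≈ 2.25 V

The pot divides into 7.367 Ω above the wiper and 1.573 Ω below.
(x·R_p) ‖ R_L = 1.421 Ω.
V_out = 13.9 × 1.421/(7.367 + 1.421) = 2.248 V.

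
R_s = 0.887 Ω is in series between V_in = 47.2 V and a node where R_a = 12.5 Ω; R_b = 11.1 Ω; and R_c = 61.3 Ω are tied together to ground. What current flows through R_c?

I ≈ 0.661 A

Combine the parallel branches: R_p = (1/12.5 + 1/11.1 + 1/61.3)⁻¹ = 5.365 Ω.
Node voltage V_A = V_in · R_p/(R_s + R_p) = 47.2 × 0.8581 = 40.50 V.
Branch current I = V_A/R_c = 40.50/61.3 = 0.6607 A.
(Check via current divider: I_total = 7.550 A; share G_k/ΣG = 0.08752 → same result.)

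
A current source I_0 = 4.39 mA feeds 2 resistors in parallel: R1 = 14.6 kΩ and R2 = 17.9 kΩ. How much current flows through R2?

Two-branch current divider: I_k = I_0 · R_other/(R_1 + R_2).
So I = 4.39 × 14.6/32.50 = 1.972 mA.

I ≈ 1.97 mA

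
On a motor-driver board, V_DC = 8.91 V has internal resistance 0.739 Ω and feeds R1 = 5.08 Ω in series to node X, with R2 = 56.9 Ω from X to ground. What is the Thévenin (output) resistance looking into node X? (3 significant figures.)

R1' = 0.739 + 5.08 = 5.819 Ω (source resistance + R1).
With V_DC suppressed (replaced by a short), R_th = R1' ‖ R2 = (5.819 × 56.9)/(5.819 + 56.9) = 5.279 Ω.

R_th ≈ 5.28 Ω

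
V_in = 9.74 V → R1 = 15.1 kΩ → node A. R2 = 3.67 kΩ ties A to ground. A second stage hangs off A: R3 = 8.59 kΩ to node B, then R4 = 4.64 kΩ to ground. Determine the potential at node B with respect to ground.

The second stage (R3 + R4 = 13.23 kΩ) loads node A in parallel with R2.
R2 ‖ (R3+R4) = 2.873 kΩ.
First divider: V_A = V_in · 2.873/(15.1 + 2.873) = 1.557 V.
V_B = V_A × 0.3507 = 0.5461 V.

V_B ≈ 0.546 V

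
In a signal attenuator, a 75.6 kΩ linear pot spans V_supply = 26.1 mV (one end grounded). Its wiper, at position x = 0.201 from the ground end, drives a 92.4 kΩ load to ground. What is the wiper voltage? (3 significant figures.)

V_out ≈ 4.64 mV

Lower segment x·R_p = 15.20 kΩ; upper segment (1−x)·R_p = 60.40 kΩ.
(x·R_p) ‖ R_L = 13.05 kΩ.
Loaded-divider output: V_out = 26.1 × 0.1777 = 4.637 mV.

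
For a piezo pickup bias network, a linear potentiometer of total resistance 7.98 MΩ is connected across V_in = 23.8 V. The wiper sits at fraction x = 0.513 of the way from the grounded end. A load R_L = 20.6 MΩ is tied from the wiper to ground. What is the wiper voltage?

V_out ≈ 11.1 V

Split the track: R_lower = x·R_p = 4.094 MΩ, R_upper = (1−x)·R_p = 3.886 MΩ.
R_L loads the lower segment: effective lower R = 3.415 MΩ.
Loaded-divider output: V_out = 23.8 × 0.4677 = 11.13 V.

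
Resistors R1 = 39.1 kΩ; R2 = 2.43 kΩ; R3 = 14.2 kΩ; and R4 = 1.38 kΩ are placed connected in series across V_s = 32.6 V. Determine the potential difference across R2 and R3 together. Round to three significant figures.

V ≈ 9.49 V

ΣR = 39.1 + 2.43 + 14.2 + 1.38 = 57.11 kΩ.
R_{R2..R3} = 2.43 + 14.2 = 16.63 kΩ.
Voltage divider: V = V_s · (16.63 / 57.11) = 32.6 × 0.2912 = 9.493 V.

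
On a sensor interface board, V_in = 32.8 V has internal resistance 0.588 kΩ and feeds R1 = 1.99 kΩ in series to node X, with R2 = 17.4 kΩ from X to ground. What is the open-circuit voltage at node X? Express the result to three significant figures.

V_th ≈ 28.6 V

R1' = 0.588 + 1.99 = 2.578 kΩ (source resistance + R1).
V_th is the unloaded tap voltage: V_in · R2/(R1'+R2) = 32.8 × 0.8710 = 28.57 V.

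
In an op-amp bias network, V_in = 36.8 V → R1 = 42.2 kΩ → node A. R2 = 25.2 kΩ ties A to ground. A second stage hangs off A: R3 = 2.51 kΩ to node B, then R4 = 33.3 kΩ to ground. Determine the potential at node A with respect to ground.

The second stage (R3 + R4 = 35.81 kΩ) loads node A in parallel with R2.
Effective lower resistance at A: R2 ‖ 35.81 = 14.79 kΩ.
V_A = 36.8 × 14.79/(42.2 + 14.79) = 9.551 V.

V_A ≈ 9.55 V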